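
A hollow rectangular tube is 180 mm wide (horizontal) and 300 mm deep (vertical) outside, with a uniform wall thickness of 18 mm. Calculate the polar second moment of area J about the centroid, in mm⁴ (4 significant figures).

Treat the section as a set of non-overlapping primitives; coordinates are from the bounding-box lower-left.
Outer rectangle: 180 × 300, A = 54 000 mm², y = 150 mm, Ī = 405 000 000 mm⁴.
Inner void (subtracted): 144 × 264, A = 38 016 mm², y = 150 mm, Ī = 220 796 928 mm⁴.
By symmetry the centroid is at mid-height, ȳ = 150 mm.
All pieces are centred on the centroidal x-axis, so I = ΣĪ (holes subtracted) = 184 203 072 mm⁴.
Repeating about the centroidal y-axis gives I_y = 80 108 352 mm⁴.
Polar second moment: J = I_x + I_y = 264 311 424 mm⁴.

J ≈ 2.643 × 10⁸ mm⁴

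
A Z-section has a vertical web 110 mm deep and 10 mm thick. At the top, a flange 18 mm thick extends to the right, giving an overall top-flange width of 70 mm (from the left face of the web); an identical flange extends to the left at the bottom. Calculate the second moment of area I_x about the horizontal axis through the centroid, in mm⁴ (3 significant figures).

I_x ≈ 5.74 × 10⁶ mm⁴

Split into non-overlapping primitives; take the origin at the lower-left of the bounding box.
Web: 10 × 110, A = 1 100 mm², y = 55 mm, Ī = 1 109 167 mm⁴.
Top flange (beyond web): 60 × 18, A = 1 080 mm², y = 101 mm, Ī = 29 160 mm⁴.
Bottom flange (beyond web): 60 × 18, A = 1 080 mm², y = 9 mm, Ī = 29 160 mm⁴.
Centroid: ȳ = ΣA·y / ΣA = 55 mm.
Transfer each piece to the horizontal axis through the centroid using Ī + A·d² with d = y − 55:
  web: d = 0 mm → contributes +1 109 167 mm⁴
  top flange (beyond web): d = 46 mm → contributes +2 314 440 mm⁴
  bottom flange (beyond web): d = -46 mm → contributes +2 314 440 mm⁴
Total I = 5 738 047 mm⁴.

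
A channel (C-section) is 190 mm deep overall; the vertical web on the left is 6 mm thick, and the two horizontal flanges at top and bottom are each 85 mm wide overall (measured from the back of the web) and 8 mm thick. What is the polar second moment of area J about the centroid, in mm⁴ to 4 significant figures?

J ≈ 1.565 × 10⁷ mm⁴

Break the section into simple shapes (no overlaps), measuring from the bottom-left corner of the bounding box.
Web: 6 × 190, A = 1 140 mm², y = 95 mm, Ī = 3 429 500 mm⁴.
Top flange (beyond web): 79 × 8, A = 632 mm², y = 186 mm, Ī = 3370.67 mm⁴.
Bottom flange (beyond web): 79 × 8, A = 632 mm², y = 4 mm, Ī = 3370.67 mm⁴.
By symmetry the centroid is at mid-height, ȳ = 95 mm.
Transfer each piece to the centroidal x-axis using Ī + A·d² with d = y − 95:
  web: d = 0 mm → contributes +3 429 500 mm⁴
  top flange (beyond web): d = 91 mm → contributes +5 236 963 mm⁴
  bottom flange (beyond web): d = -91 mm → contributes +5 236 963 mm⁴
Total I = 13 903 425 mm⁴.
For the y-axis: x̄ = 25.3461 mm.
Repeating about the centroidal y-axis gives I_y = 1 743 473 mm⁴.
Polar second moment: J = I_x + I_y = 15 646 899 mm⁴.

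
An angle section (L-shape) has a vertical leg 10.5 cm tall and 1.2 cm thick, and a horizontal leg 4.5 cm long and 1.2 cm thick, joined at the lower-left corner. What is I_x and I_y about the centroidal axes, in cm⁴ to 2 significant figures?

Treat the section as a set of non-overlapping primitives; coordinates are from the bounding-box lower-left.
Vertical leg: 1.2 × 10.5, A = 12.6 cm², y = 5.25 cm, Ī = 115.8 cm⁴.
Horizontal leg (remainder): 3.3 × 1.2, A = 3.96 cm², y = 0.6 cm, Ī = 0.4752 cm⁴.
Centroid: ȳ = ΣA·y / ΣA = 4.138 cm.
Transfer each piece to the centroidal x-axis using Ī + A·d² with d = y − 4.138:
  vertical leg: d = 1.112 cm → contributes +131.3 cm⁴
  horizontal leg (remainder): d = -3.538 cm → contributes +50.05 cm⁴
Total I = 181.4 cm⁴.
For the y-axis: x̄ = 1.138 cm.
Repeating about the centroidal y-axis gives I_y = 20.36 cm⁴.

I_x ≈ 180 cm⁴, I_y ≈ 20 cm⁴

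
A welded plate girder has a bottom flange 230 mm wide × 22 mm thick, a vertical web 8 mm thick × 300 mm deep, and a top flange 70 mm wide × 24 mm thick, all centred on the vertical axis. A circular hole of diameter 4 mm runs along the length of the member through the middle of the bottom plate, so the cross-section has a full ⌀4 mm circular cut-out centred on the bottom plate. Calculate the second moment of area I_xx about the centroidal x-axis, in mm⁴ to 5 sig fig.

I_xx ≈ 1.6121 × 10⁸ mm⁴

Treat the section as a set of non-overlapping primitives; coordinates are from the bounding-box lower-left.
Bottom plate: 230 × 22, A = 5 060 mm², y = 11 mm, Ī = 204086.7 mm⁴.
Web plate: 8 × 300, A = 2 400 mm², y = 172 mm, Ī = 18 000 000 mm⁴.
Top plate: 70 × 24, A = 1 680 mm², y = 334 mm, Ī = 80 640 mm⁴.
Hole (subtracted): ⌀4, A = 12.56637 mm², y = 11 mm, Ī = 12.56637 mm⁴.
Centroid: ȳ = ΣA·y / ΣA = 112.7855 mm.
Transfer each piece to the centroidal x-axis using Ī + A·d² with d = y − 112.7855:
  bottom plate: d = -101.7855 mm → contributes +52 627 099 mm⁴
  web plate: d = 59.21454 mm → contributes +26 415 269 mm⁴
  top plate: d = 221.2145 mm → contributes +82 292 909 mm⁴
  hole: d = -101.7855 mm → contributes −130203.7 mm⁴
Total I = 161 205 073 mm⁴.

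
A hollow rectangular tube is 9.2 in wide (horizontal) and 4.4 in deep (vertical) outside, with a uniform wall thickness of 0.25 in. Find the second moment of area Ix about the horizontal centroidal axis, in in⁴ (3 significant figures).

Treat the section as a set of non-overlapping primitives; coordinates are from the bounding-box lower-left.
Outer rectangle: 9.2 × 4.4, A = 40.48 in², y = 2.2 in, Ī = 65.308 in⁴.
Inner void (subtracted): 8.7 × 3.9, A = 33.93 in², y = 2.2 in, Ī = 43.006 in⁴.
By symmetry the centroid is at mid-height, ȳ = 2.2 in.
All pieces are centred on the horizontal centroidal axis, so I = ΣĪ (holes subtracted) = 22.301 in⁴.

Ix ≈ 22.3 in⁴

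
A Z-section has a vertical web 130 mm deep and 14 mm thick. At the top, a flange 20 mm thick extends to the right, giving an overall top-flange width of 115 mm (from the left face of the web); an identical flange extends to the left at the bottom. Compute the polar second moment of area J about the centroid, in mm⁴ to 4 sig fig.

J ≈ 3.174 × 10⁷ mm⁴

Treat the section as a set of non-overlapping primitives; coordinates are from the bounding-box lower-left.
Web: 14 × 130, A = 1 820 mm², y = 65 mm, Ī = 2 563 167 mm⁴.
Top flange (beyond web): 101 × 20, A = 2 020 mm², y = 120 mm, Ī = 67333.3 mm⁴.
Bottom flange (beyond web): 101 × 20, A = 2 020 mm², y = 10 mm, Ī = 67333.3 mm⁴.
Centroid: ȳ = ΣA·y / ΣA = 65 mm.
Transfer each piece to the centroidal x-axis using Ī + A·d² with d = y − 65:
  web: d = 0 mm → contributes +2 563 167 mm⁴
  top flange (beyond web): d = 55 mm → contributes +6 177 833 mm⁴
  bottom flange (beyond web): d = -55 mm → contributes +6 177 833 mm⁴
Total I = 14 918 833 mm⁴.
For the y-axis: x̄ = 108 mm.
Repeating about the centroidal y-axis gives I_y = 16 821 313 mm⁴.
Polar second moment: J = I_x + I_y = 31 740 147 mm⁴.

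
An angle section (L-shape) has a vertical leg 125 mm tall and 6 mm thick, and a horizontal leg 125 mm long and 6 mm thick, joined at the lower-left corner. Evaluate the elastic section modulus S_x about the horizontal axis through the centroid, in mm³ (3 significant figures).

Treat the section as a set of non-overlapping primitives; coordinates are from the bounding-box lower-left.
Vertical leg: 6 × 125, A = 750 mm², y = 62.5 mm, Ī = 976 563 mm⁴.
Horizontal leg (remainder): 119 × 6, A = 714 mm², y = 3 mm, Ī = 2 142 mm⁴.
Centroid: ȳ = ΣA·y / ΣA = 33.482 mm.
Transfer each piece to the horizontal axis through the centroid using Ī + A·d² with d = y − 33.482:
  vertical leg: d = 29.018 mm → contributes +1 608 115 mm⁴
  horizontal leg (remainder): d = -30.482 mm → contributes +665 537 mm⁴
Total I = 2 273 653 mm⁴.
Extreme fibre distance c = 91.518 mm; S = I/c = 24 844 mm³.

S_x ≈ 2.48 × 10⁴ mm³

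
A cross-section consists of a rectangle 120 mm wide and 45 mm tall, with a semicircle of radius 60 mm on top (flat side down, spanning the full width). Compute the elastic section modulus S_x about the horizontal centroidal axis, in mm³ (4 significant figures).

Break the section into simple shapes (no overlaps), measuring from the bottom-left corner of the bounding box.
Rectangular body: 120 × 45, A = 5 400 mm², y = 22.5 mm, Ī = 911 250 mm⁴.
Semicircular cap: semicircle r = 60, A = 5654.87 mm², y = 70.4648 mm, Ī = 1 422 450 mm⁴.
Centroid: ȳ = ΣA·y / ΣA = 47.0353 mm.
Transfer each piece to the horizontal centroidal axis using Ī + A·d² with d = y − 47.0353:
  rectangular body: d = -24.5353 mm → contributes +4 161 948 mm⁴
  semicircular cap: d = 23.4295 mm → contributes +4 526 638 mm⁴
Total I = 8 688 586 mm⁴.
Extreme fibre distance c = 57.9647 mm; S = I/c = 149 894 mm³.

S_x ≈ 1.499 × 10⁵ mm³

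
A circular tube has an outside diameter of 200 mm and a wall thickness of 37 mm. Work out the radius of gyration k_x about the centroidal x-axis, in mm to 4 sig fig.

k_x ≈ 59.10 mm

Split into non-overlapping primitives; take the origin at the lower-left of the bounding box.
Outer circle: ⌀200, A = 31415.9 mm², y = 100 mm, Ī = 78 539 816 mm⁴.
Bore (subtracted): ⌀126, A = 12 469 mm², y = 100 mm, Ī = 12 372 347 mm⁴.
By symmetry the centroid is at mid-height, ȳ = 100 mm.
All pieces are centred on the centroidal x-axis, so I = ΣĪ (holes subtracted) = 66 167 470 mm⁴.
Radius of gyration: k = √(I/A) = √(66 167 470 / 18946.9) = 59.0953 mm.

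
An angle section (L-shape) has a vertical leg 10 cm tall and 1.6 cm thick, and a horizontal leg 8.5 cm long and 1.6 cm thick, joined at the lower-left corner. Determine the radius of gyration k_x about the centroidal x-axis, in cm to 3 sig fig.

Split into non-overlapping primitives; take the origin at the lower-left of the bounding box.
Vertical leg: 1.6 × 10, A = 16 cm², y = 5 cm, Ī = 133.33 cm⁴.
Horizontal leg (remainder): 6.9 × 1.6, A = 11.04 cm², y = 0.8 cm, Ī = 2.3552 cm⁴.
Centroid: ȳ = ΣA·y / ΣA = 3.2852 cm.
Transfer each piece to the centroidal x-axis using Ī + A·d² with d = y − 3.2852:
  vertical leg: d = 1.7148 cm → contributes +180.38 cm⁴
  horizontal leg (remainder): d = -2.4852 cm → contributes +70.541 cm⁴
Total I = 250.92 cm⁴.
Radius of gyration: k = √(I/A) = √(250.92 / 27.04) = 3.0463 cm.

k_x ≈ 3.05 cm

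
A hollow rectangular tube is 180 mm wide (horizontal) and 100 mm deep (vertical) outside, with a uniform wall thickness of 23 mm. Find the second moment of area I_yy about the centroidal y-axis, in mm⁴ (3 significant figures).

Split into non-overlapping primitives; take the origin at the lower-left of the bounding box.
Outer rectangle: 180 × 100, A = 18 000 mm², x = 90 mm, Ī = 48 600 000 mm⁴.
Inner void (subtracted): 134 × 54, A = 7 236 mm², x = 90 mm, Ī = 10 827 468 mm⁴.
By symmetry the centroid is at mid-width, x̄ = 90 mm.
All pieces are centred on the centroidal y-axis, so I = ΣĪ (holes subtracted) = 37 772 532 mm⁴.

I_yy ≈ 3.78 × 10⁷ mm⁴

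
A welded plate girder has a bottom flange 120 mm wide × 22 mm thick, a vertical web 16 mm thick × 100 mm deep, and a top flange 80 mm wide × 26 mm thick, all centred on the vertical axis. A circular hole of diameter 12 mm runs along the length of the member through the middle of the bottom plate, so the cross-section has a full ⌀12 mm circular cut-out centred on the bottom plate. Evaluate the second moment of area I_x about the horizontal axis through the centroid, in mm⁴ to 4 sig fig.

I_x ≈ 1.913 × 10⁷ mm⁴

Treat the section as a set of non-overlapping primitives; coordinates are from the bounding-box lower-left.
Bottom plate: 120 × 22, A = 2 640 mm², y = 11 mm, Ī = 106 480 mm⁴.
Web plate: 16 × 100, A = 1 600 mm², y = 72 mm, Ī = 1 333 333 mm⁴.
Top plate: 80 × 26, A = 2 080 mm², y = 135 mm, Ī = 117 173 mm⁴.
Hole (subtracted): ⌀12, A = 113.097 mm², y = 11 mm, Ī = 1017.88 mm⁴.
Centroid: ȳ = ΣA·y / ΣA = 68.2782 mm.
Transfer each piece to the horizontal axis through the centroid using Ī + A·d² with d = y − 68.2782:
  bottom plate: d = -57.2782 mm → contributes +8 767 761 mm⁴
  web plate: d = 3.72183 mm → contributes +1 355 497 mm⁴
  top plate: d = 66.7218 mm → contributes +9 376 924 mm⁴
  hole: d = -57.2782 mm → contributes −372 066 mm⁴
Total I = 19 128 115 mm⁴.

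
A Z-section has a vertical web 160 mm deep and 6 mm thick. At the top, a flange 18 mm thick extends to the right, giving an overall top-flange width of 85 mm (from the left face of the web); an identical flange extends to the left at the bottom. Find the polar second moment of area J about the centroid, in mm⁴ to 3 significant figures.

J ≈ 2.31 × 10⁷ mm⁴

Treat the section as a set of non-overlapping primitives; coordinates are from the bounding-box lower-left.
Web: 6 × 160, A = 960 mm², y = 80 mm, Ī = 2 048 000 mm⁴.
Top flange (beyond web): 79 × 18, A = 1 422 mm², y = 151 mm, Ī = 38 394 mm⁴.
Bottom flange (beyond web): 79 × 18, A = 1 422 mm², y = 9 mm, Ī = 38 394 mm⁴.
Centroid: ȳ = ΣA·y / ΣA = 80 mm.
Transfer each piece to the centroidal x-axis using Ī + A·d² with d = y − 80:
  web: d = 0 mm → contributes +2 048 000 mm⁴
  top flange (beyond web): d = 71 mm → contributes +7 206 696 mm⁴
  bottom flange (beyond web): d = -71 mm → contributes +7 206 696 mm⁴
Total I = 16 461 392 mm⁴.
For the y-axis: x̄ = 82 mm.
Repeating about the centroidal y-axis gives I_y = 6 618 972 mm⁴.
Polar second moment: J = I_x + I_y = 23 080 364 mm⁴.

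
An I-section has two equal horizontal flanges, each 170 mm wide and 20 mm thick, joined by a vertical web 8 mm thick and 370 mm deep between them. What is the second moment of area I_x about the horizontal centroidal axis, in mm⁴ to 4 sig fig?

I_x ≈ 2.926 × 10⁸ mm⁴

Treat the section as a set of non-overlapping primitives; coordinates are from the bounding-box lower-left.
Bottom flange: 170 × 20, A = 3 400 mm², y = 10 mm, Ī = 113 333 mm⁴.
Web: 8 × 370, A = 2 960 mm², y = 205 mm, Ī = 33 768 667 mm⁴.
Top flange: 170 × 20, A = 3 400 mm², y = 400 mm, Ī = 113 333 mm⁴.
By symmetry the centroid is at mid-height, ȳ = 205 mm.
Transfer each piece to the horizontal centroidal axis using Ī + A·d² with d = y − 205:
  bottom flange: d = -195 mm → contributes +129 398 333 mm⁴
  web: d = 0 mm → contributes +33 768 667 mm⁴
  top flange: d = 195 mm → contributes +129 398 333 mm⁴
Total I = 292 565 333 mm⁴.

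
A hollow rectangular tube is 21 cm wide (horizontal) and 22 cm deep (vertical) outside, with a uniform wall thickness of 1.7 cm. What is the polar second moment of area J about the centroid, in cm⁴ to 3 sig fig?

Treat the section as a set of non-overlapping primitives; coordinates are from the bounding-box lower-left.
Outer rectangle: 21 × 22, A = 462 cm², y = 11 cm, Ī = 18 634 cm⁴.
Inner void (subtracted): 17.6 × 18.6, A = 327.36 cm², y = 11 cm, Ī = 9437.8 cm⁴.
By symmetry the centroid is at mid-height, ȳ = 11 cm.
All pieces are centred on the centroidal x-axis, so I = ΣĪ (holes subtracted) = 9196.2 cm⁴.
Repeating about the centroidal y-axis gives I_y = 8528.2 cm⁴.
Polar second moment: J = I_x + I_y = 17 724 cm⁴.

J ≈ 1.77 × 10⁴ cm⁴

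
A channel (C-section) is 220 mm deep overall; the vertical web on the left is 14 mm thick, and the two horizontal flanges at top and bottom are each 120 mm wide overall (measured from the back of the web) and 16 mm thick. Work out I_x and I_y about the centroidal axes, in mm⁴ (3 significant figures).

Decompose the section into non-overlapping parts with the origin at the bottom-left of its bounding rectangle.
Web: 14 × 220, A = 3 080 mm², y = 110 mm, Ī = 12 422 667 mm⁴.
Top flange (beyond web): 106 × 16, A = 1 696 mm², y = 212 mm, Ī = 36 181 mm⁴.
Bottom flange (beyond web): 106 × 16, A = 1 696 mm², y = 8 mm, Ī = 36 181 mm⁴.
By symmetry the centroid is at mid-height, ȳ = 110 mm.
Transfer each piece to the centroidal x-axis using Ī + A·d² with d = y − 110:
  web: d = 0 mm → contributes +12 422 667 mm⁴
  top flange (beyond web): d = 102 mm → contributes +17 681 365 mm⁴
  bottom flange (beyond web): d = -102 mm → contributes +17 681 365 mm⁴
Total I = 47 785 397 mm⁴.
For the y-axis: x̄ = 38.446 mm.
Repeating about the centroidal y-axis gives I_y = 9 037 613 mm⁴.

I_x ≈ 4.78 × 10⁷ mm⁴, I_y ≈ 9.04 × 10⁶ mm⁴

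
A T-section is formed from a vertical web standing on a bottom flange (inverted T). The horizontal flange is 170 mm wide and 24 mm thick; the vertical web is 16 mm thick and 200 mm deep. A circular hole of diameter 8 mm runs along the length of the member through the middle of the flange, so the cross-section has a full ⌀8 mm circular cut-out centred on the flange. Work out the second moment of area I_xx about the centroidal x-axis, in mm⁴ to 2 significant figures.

Decompose the section into non-overlapping parts with the origin at the bottom-left of its bounding rectangle.
Flange: 170 × 24, A = 4 080 mm², y = 12 mm, Ī = 195 840 mm⁴.
Web: 16 × 200, A = 3 200 mm², y = 124 mm, Ī = 10 666 667 mm⁴.
Hole (subtracted): ⌀8, A = 50.27 mm², y = 12 mm, Ī = 201.1 mm⁴.
Centroid: ȳ = ΣA·y / ΣA = 61.57 mm.
Transfer each piece to the centroidal x-axis using Ī + A·d² with d = y − 61.57:
  flange: d = -49.57 mm → contributes +10 222 389 mm⁴
  web: d = 62.43 mm → contributes +23 137 463 mm⁴
  hole: d = -49.57 mm → contributes −123 728 mm⁴
Total I = 33 236 124 mm⁴.

I_xx ≈ 3.3 × 10⁷ mm⁴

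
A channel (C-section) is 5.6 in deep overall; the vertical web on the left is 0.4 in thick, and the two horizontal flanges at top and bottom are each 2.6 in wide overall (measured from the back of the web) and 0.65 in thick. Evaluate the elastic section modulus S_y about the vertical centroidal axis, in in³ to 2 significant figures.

S_y ≈ 2.0 in³

Decompose the section into non-overlapping parts with the origin at the bottom-left of its bounding rectangle.
Web: 0.4 × 5.6, A = 2.24 in², x = 0.2 in, Ī = 0.02987 in⁴.
Top flange (beyond web): 2.2 × 0.65, A = 1.43 in², x = 1.5 in, Ī = 0.5768 in⁴.
Bottom flange (beyond web): 2.2 × 0.65, A = 1.43 in², x = 1.5 in, Ī = 0.5768 in⁴.
Centroid: x̄ = ΣA·x / ΣA = 0.929 in.
Transfer each piece to the vertical centroidal axis using Ī + A·d² with d = x − 0.929:
  web: d = -0.729 in → contributes +1.22 in⁴
  top flange (beyond web): d = 0.571 in → contributes +1.043 in⁴
  bottom flange (beyond web): d = 0.571 in → contributes +1.043 in⁴
Total I = 3.306 in⁴.
Extreme fibre distance c = 1.671 in; S = I/c = 1.979 in³.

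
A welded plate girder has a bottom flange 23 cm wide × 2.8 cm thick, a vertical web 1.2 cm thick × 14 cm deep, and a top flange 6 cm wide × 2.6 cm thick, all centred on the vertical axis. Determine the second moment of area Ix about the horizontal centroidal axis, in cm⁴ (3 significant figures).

Split into non-overlapping primitives; take the origin at the lower-left of the bounding box.
Bottom plate: 23 × 2.8, A = 64.4 cm², y = 1.4 cm, Ī = 42.075 cm⁴.
Web plate: 1.2 × 14, A = 16.8 cm², y = 9.8 cm, Ī = 274.4 cm⁴.
Top plate: 6 × 2.6, A = 15.6 cm², y = 18.1 cm, Ī = 8.788 cm⁴.
Centroid: ȳ = ΣA·y / ΣA = 5.5492 cm.
Transfer each piece to the horizontal centroidal axis using Ī + A·d² with d = y − 5.5492:
  bottom plate: d = -4.1492 cm → contributes +1150.8 cm⁴
  web plate: d = 4.2508 cm → contributes +577.97 cm⁴
  top plate: d = 12.551 cm → contributes +2466.2 cm⁴
Total I = 4194.9 cm⁴.

Ix ≈ 4190 cm⁴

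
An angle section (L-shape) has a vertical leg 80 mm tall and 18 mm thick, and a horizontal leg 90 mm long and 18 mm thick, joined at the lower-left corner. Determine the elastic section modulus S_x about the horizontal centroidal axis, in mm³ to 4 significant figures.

Decompose the section into non-overlapping parts with the origin at the bottom-left of its bounding rectangle.
Vertical leg: 18 × 80, A = 1 440 mm², y = 40 mm, Ī = 768 000 mm⁴.
Horizontal leg (remainder): 72 × 18, A = 1 296 mm², y = 9 mm, Ī = 34 992 mm⁴.
Centroid: ȳ = ΣA·y / ΣA = 25.3158 mm.
Transfer each piece to the horizontal centroidal axis using Ī + A·d² with d = y − 25.3158:
  vertical leg: d = 14.6842 mm → contributes +1 078 501 mm⁴
  horizontal leg (remainder): d = -16.3158 mm → contributes +379 994 mm⁴
Total I = 1 458 495 mm⁴.
Extreme fibre distance c = 54.6842 mm; S = I/c = 26671.2 mm³.

S_x ≈ 2.667 × 10⁴ mm³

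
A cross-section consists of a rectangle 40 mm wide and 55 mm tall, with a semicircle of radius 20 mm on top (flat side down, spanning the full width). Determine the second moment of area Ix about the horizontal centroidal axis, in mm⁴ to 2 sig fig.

Break the section into simple shapes (no overlaps), measuring from the bottom-left corner of the bounding box.
Rectangular body: 40 × 55, A = 2 200 mm², y = 27.5 mm, Ī = 554 583 mm⁴.
Semicircular cap: semicircle r = 20, A = 628.3 mm², y = 63.49 mm, Ī = 17 561 mm⁴.
Centroid: ȳ = ΣA·y / ΣA = 35.49 mm.
Transfer each piece to the horizontal centroidal axis using Ī + A·d² with d = y − 35.49:
  rectangular body: d = -7.995 mm → contributes +695 203 mm⁴
  semicircular cap: d = 27.99 mm → contributes +509 930 mm⁴
Total I = 1 205 133 mm⁴.

Ix ≈ 1.2 × 10⁶ mm⁴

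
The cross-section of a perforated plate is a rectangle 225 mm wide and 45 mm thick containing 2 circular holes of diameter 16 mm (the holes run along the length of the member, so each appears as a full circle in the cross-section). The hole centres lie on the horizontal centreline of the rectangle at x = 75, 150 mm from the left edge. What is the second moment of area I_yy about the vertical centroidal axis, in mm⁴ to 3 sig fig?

I_yy ≈ 4.21 × 10⁷ mm⁴

Break the section into simple shapes (no overlaps), measuring from the bottom-left corner of the bounding box.
Plate: 225 × 45, A = 10 125 mm², x = 112.5 mm, Ī = 42 714 844 mm⁴.
Hole 1 (subtracted): ⌀16, A = 201.06 mm², x = 75 mm, Ī = 3 217 mm⁴.
Hole 2 (subtracted): ⌀16, A = 201.06 mm², x = 150 mm, Ī = 3 217 mm⁴.
By symmetry the centroid is at mid-width, x̄ = 112.5 mm.
Transfer each piece to the vertical centroidal axis using Ī + A·d² with d = x − 112.5:
  plate: d = 0 mm → contributes +42 714 844 mm⁴
  hole 1: d = -37.5 mm → contributes −285 960 mm⁴
  hole 2: d = 37.5 mm → contributes −285 960 mm⁴
Total I = 42 142 923 mm⁴.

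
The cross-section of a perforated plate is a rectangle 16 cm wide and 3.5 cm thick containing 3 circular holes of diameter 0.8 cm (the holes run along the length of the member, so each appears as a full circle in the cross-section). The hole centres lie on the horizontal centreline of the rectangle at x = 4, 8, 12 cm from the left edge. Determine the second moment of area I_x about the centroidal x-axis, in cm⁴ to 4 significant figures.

I_x ≈ 57.11 cm⁴

Break the section into simple shapes (no overlaps), measuring from the bottom-left corner of the bounding box.
Plate: 16 × 3.5, A = 56 cm², y = 1.75 cm, Ī = 57.1667 cm⁴.
Hole 1 (subtracted): ⌀0.8, A = 0.502655 cm², y = 1.75 cm, Ī = 0.0201062 cm⁴.
Hole 2 (subtracted): ⌀0.8, A = 0.502655 cm², y = 1.75 cm, Ī = 0.0201062 cm⁴.
Hole 3 (subtracted): ⌀0.8, A = 0.502655 cm², y = 1.75 cm, Ī = 0.0201062 cm⁴.
By symmetry the centroid is at mid-height, ȳ = 1.75 cm.
All pieces are centred on the centroidal x-axis, so I = ΣĪ (holes subtracted) = 57.1063 cm⁴.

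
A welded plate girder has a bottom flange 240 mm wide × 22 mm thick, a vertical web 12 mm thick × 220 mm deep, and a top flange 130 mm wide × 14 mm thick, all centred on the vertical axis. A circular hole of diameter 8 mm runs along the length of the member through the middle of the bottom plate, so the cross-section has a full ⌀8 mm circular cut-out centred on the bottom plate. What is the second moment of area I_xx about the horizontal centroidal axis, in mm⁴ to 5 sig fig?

Break the section into simple shapes (no overlaps), measuring from the bottom-left corner of the bounding box.
Bottom plate: 240 × 22, A = 5 280 mm², y = 11 mm, Ī = 212 960 mm⁴.
Web plate: 12 × 220, A = 2 640 mm², y = 132 mm, Ī = 10 648 000 mm⁴.
Top plate: 130 × 14, A = 1 820 mm², y = 249 mm, Ī = 29726.67 mm⁴.
Hole (subtracted): ⌀8, A = 50.26548 mm², y = 11 mm, Ī = 201.0619 mm⁴.
Centroid: ȳ = ΣA·y / ΣA = 88.66983 mm.
Transfer each piece to the horizontal centroidal axis using Ī + A·d² with d = y − 88.66983:
  bottom plate: d = -77.66983 mm → contributes +32 065 098 mm⁴
  web plate: d = 43.33017 mm → contributes +15 604 610 mm⁴
  top plate: d = 160.3302 mm → contributes +46 814 218 mm⁴
  hole: d = -77.66983 mm → contributes −303432.7 mm⁴
Total I = 94 180 494 mm⁴.

I_xx ≈ 9.4180 × 10⁷ mm⁴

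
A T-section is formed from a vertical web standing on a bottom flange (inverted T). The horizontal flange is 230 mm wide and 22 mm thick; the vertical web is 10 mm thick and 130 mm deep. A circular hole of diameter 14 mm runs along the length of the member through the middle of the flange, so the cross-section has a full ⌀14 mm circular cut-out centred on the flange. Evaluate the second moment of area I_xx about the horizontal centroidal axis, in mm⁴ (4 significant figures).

I_xx ≈ 7.969 × 10⁶ mm⁴

Decompose the section into non-overlapping parts with the origin at the bottom-left of its bounding rectangle.
Flange: 230 × 22, A = 5 060 mm², y = 11 mm, Ī = 204 087 mm⁴.
Web: 10 × 130, A = 1 300 mm², y = 87 mm, Ī = 1 830 833 mm⁴.
Hole (subtracted): ⌀14, A = 153.938 mm², y = 11 mm, Ī = 1885.74 mm⁴.
Centroid: ȳ = ΣA·y / ΣA = 26.9199 mm.
Transfer each piece to the horizontal centroidal axis using Ī + A·d² with d = y − 26.9199:
  flange: d = -15.9199 mm → contributes +1 486 512 mm⁴
  web: d = 60.0801 mm → contributes +6 523 334 mm⁴
  hole: d = -15.9199 mm → contributes −40900.4 mm⁴
Total I = 7 968 946 mm⁴.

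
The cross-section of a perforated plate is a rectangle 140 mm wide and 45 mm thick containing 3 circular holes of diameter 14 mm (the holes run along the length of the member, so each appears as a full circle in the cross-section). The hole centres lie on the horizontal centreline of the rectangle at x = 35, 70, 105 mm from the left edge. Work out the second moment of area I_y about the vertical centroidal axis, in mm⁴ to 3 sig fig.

I_y ≈ 9.91 × 10⁶ mm⁴

Split into non-overlapping primitives; take the origin at the lower-left of the bounding box.
Plate: 140 × 45, A = 6 300 mm², x = 70 mm, Ī = 10 290 000 mm⁴.
Hole 1 (subtracted): ⌀14, A = 153.94 mm², x = 35 mm, Ī = 1885.7 mm⁴.
Hole 2 (subtracted): ⌀14, A = 153.94 mm², x = 70 mm, Ī = 1885.7 mm⁴.
Hole 3 (subtracted): ⌀14, A = 153.94 mm², x = 105 mm, Ī = 1885.7 mm⁴.
By symmetry the centroid is at mid-width, x̄ = 70 mm.
Transfer each piece to the vertical centroidal axis using Ī + A·d² with d = x − 70:
  plate: d = 0 mm → contributes +10 290 000 mm⁴
  hole 1: d = -35 mm → contributes −190 460 mm⁴
  hole 2: d = 0 mm → contributes −1885.7 mm⁴
  hole 3: d = 35 mm → contributes −190 460 mm⁴
Total I = 9 907 195 mm⁴.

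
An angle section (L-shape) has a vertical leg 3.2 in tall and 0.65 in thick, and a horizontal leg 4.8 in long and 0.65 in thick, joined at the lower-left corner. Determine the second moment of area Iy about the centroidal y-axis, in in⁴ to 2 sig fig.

Iy ≈ 11 in⁴

Split into non-overlapping primitives; take the origin at the lower-left of the bounding box.
Vertical leg: 0.65 × 3.2, A = 2.08 in², x = 0.325 in, Ī = 0.07323 in⁴.
Horizontal leg (remainder): 4.15 × 0.65, A = 2.698 in², x = 2.725 in, Ī = 3.871 in⁴.
Centroid: x̄ = ΣA·x / ΣA = 1.68 in.
Transfer each piece to the centroidal y-axis using Ī + A·d² with d = x − 1.68:
  vertical leg: d = -1.355 in → contributes +3.893 in⁴
  horizontal leg (remainder): d = 1.045 in → contributes +6.817 in⁴
Total I = 10.71 in⁴.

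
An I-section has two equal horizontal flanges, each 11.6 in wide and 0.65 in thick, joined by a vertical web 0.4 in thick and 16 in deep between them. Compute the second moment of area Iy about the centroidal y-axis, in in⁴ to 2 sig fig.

Treat the section as a set of non-overlapping primitives; coordinates are from the bounding-box lower-left.
Bottom flange: 11.6 × 0.65, A = 7.54 in², x = 5.8 in, Ī = 84.55 in⁴.
Web: 0.4 × 16, A = 6.4 in², x = 5.8 in, Ī = 0.08533 in⁴.
Top flange: 11.6 × 0.65, A = 7.54 in², x = 5.8 in, Ī = 84.55 in⁴.
By symmetry the centroid is at mid-width, x̄ = 5.8 in.
All pieces are centred on the centroidal y-axis, so I = ΣĪ = 169.2 in⁴.

Iy ≈ 170 in⁴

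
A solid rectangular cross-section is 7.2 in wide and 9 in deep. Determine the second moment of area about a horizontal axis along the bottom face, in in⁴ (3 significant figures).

I_base ≈ 1750 in⁴

The section: 7.2 × 9, A = 64.8 in², y = 4.5 in, Ī = 437.4 in⁴.
Transfer it to the base of the section using Ī + A·d² with d = y − 0:
  the section: d = 4.5 in → contributes +1749.6 in⁴
Total I = 1749.6 in⁴.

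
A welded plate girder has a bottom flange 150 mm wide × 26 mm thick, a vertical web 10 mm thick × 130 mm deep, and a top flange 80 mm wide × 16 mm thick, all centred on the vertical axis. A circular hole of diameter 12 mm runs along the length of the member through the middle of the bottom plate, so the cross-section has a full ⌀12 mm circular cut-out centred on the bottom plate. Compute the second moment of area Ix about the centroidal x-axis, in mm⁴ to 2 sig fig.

Treat the section as a set of non-overlapping primitives; coordinates are from the bounding-box lower-left.
Bottom plate: 150 × 26, A = 3 900 mm², y = 13 mm, Ī = 219 700 mm⁴.
Web plate: 10 × 130, A = 1 300 mm², y = 91 mm, Ī = 1 830 833 mm⁴.
Top plate: 80 × 16, A = 1 280 mm², y = 164 mm, Ī = 27 307 mm⁴.
Hole (subtracted): ⌀12, A = 113.1 mm², y = 13 mm, Ī = 1 018 mm⁴.
Centroid: ȳ = ΣA·y / ΣA = 59.28 mm.
Transfer each piece to the centroidal x-axis using Ī + A·d² with d = y − 59.28:
  bottom plate: d = -46.28 mm → contributes +8 573 989 mm⁴
  web plate: d = 31.72 mm → contributes +3 138 584 mm⁴
  top plate: d = 104.7 mm → contributes +14 063 312 mm⁴
  hole: d = -46.28 mm → contributes −243 287 mm⁴
Total I = 25 532 598 mm⁴.

Ix ≈ 2.6 × 10⁷ mm⁴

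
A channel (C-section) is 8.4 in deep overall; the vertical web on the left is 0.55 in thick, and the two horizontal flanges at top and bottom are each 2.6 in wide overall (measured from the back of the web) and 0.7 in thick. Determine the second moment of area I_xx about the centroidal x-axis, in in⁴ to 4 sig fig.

I_xx ≈ 69.82 in⁴

Split into non-overlapping primitives; take the origin at the lower-left of the bounding box.
Web: 0.55 × 8.4, A = 4.62 in², y = 4.2 in, Ī = 27.1656 in⁴.
Top flange (beyond web): 2.05 × 0.7, A = 1.435 in², y = 8.05 in, Ī = 0.0585958 in⁴.
Bottom flange (beyond web): 2.05 × 0.7, A = 1.435 in², y = 0.35 in, Ī = 0.0585958 in⁴.
By symmetry the centroid is at mid-height, ȳ = 4.2 in.
Transfer each piece to the centroidal x-axis using Ī + A·d² with d = y − 4.2:
  web: d = 0 in → contributes +27.1656 in⁴
  top flange (beyond web): d = 3.85 in → contributes +21.3289 in⁴
  bottom flange (beyond web): d = -3.85 in → contributes +21.3289 in⁴
Total I = 69.8234 in⁴.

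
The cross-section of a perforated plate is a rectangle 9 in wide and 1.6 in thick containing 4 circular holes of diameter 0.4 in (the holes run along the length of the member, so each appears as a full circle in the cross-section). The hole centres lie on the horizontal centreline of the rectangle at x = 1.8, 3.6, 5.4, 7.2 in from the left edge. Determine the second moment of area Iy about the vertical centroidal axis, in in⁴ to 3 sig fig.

Iy ≈ 95.2 in⁴

Break the section into simple shapes (no overlaps), measuring from the bottom-left corner of the bounding box.
Plate: 9 × 1.6, A = 14.4 in², x = 4.5 in, Ī = 97.2 in⁴.
Hole 1 (subtracted): ⌀0.4, A = 0.12566 in², x = 1.8 in, Ī = 0.0012566 in⁴.
Hole 2 (subtracted): ⌀0.4, A = 0.12566 in², x = 3.6 in, Ī = 0.0012566 in⁴.
Hole 3 (subtracted): ⌀0.4, A = 0.12566 in², x = 5.4 in, Ī = 0.0012566 in⁴.
Hole 4 (subtracted): ⌀0.4, A = 0.12566 in², x = 7.2 in, Ī = 0.0012566 in⁴.
By symmetry the centroid is at mid-width, x̄ = 4.5 in.
Transfer each piece to the vertical centroidal axis using Ī + A·d² with d = x − 4.5:
  plate: d = 0 in → contributes +97.2 in⁴
  hole 1: d = -2.7 in → contributes −0.91735 in⁴
  hole 2: d = -0.9 in → contributes −0.10304 in⁴
  hole 3: d = 0.9 in → contributes −0.10304 in⁴
  hole 4: d = 2.7 in → contributes −0.91735 in⁴
Total I = 95.159 in⁴.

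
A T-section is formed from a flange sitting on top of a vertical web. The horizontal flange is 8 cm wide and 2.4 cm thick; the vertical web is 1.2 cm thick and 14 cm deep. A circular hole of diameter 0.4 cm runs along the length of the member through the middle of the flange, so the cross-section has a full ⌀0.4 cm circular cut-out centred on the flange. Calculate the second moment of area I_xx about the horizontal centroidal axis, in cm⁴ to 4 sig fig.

I_xx ≈ 884.2 cm⁴

Treat the section as a set of non-overlapping primitives; coordinates are from the bounding-box lower-left.
Flange: 8 × 2.4, A = 19.2 cm², y = 15.2 cm, Ī = 9.216 cm⁴.
Web: 1.2 × 14, A = 16.8 cm², y = 7 cm, Ī = 274.4 cm⁴.
Hole (subtracted): ⌀0.4, A = 0.125664 cm², y = 15.2 cm, Ī = 0.00125664 cm⁴.
Centroid: ȳ = ΣA·y / ΣA = 11.3599 cm.
Transfer each piece to the horizontal centroidal axis using Ī + A·d² with d = y − 11.3599:
  flange: d = 3.84007 cm → contributes +292.342 cm⁴
  web: d = -4.35993 cm → contributes +593.751 cm⁴
  hole: d = 3.84007 cm → contributes −1.85431 cm⁴
Total I = 884.239 cm⁴.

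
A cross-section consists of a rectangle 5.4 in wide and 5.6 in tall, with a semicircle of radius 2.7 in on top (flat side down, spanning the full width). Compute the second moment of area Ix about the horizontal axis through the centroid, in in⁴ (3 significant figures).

Split into non-overlapping primitives; take the origin at the lower-left of the bounding box.
Rectangular body: 5.4 × 5.6, A = 30.24 in², y = 2.8 in, Ī = 79.027 in⁴.
Semicircular cap: semicircle r = 2.7, A = 11.451 in², y = 6.7459 in, Ī = 5.8329 in⁴.
Centroid: ȳ = ΣA·y / ΣA = 3.8838 in.
Transfer each piece to the horizontal axis through the centroid using Ī + A·d² with d = y − 3.8838:
  rectangular body: d = -1.0838 in → contributes +114.55 in⁴
  semicircular cap: d = 2.8621 in → contributes +99.637 in⁴
Total I = 214.18 in⁴.

Ix ≈ 214 in⁴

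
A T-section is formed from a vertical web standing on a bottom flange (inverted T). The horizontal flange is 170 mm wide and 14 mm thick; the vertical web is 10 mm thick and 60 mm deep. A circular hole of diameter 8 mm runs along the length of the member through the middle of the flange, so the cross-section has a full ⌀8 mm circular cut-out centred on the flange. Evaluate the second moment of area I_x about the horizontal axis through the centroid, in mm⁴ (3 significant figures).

Split into non-overlapping primitives; take the origin at the lower-left of the bounding box.
Flange: 170 × 14, A = 2 380 mm², y = 7 mm, Ī = 38 873 mm⁴.
Web: 10 × 60, A = 600 mm², y = 44 mm, Ī = 180 000 mm⁴.
Hole (subtracted): ⌀8, A = 50.265 mm², y = 7 mm, Ī = 201.06 mm⁴.
Centroid: ȳ = ΣA·y / ΣA = 14.577 mm.
Transfer each piece to the horizontal axis through the centroid using Ī + A·d² with d = y − 14.577:
  flange: d = -7.5775 mm → contributes +175 529 mm⁴
  web: d = 29.423 mm → contributes +699 411 mm⁴
  hole: d = -7.5775 mm → contributes −3087.2 mm⁴
Total I = 871 852 mm⁴.

I_x ≈ 8.72 × 10⁵ mm⁴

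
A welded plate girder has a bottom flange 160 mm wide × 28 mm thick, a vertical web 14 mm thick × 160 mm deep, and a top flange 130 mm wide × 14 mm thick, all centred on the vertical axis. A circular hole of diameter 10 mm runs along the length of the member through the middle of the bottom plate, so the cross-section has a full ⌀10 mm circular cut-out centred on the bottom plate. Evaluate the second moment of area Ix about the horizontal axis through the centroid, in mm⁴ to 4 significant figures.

Ix ≈ 5.006 × 10⁷ mm⁴

Decompose the section into non-overlapping parts with the origin at the bottom-left of its bounding rectangle.
Bottom plate: 160 × 28, A = 4 480 mm², y = 14 mm, Ī = 292 693 mm⁴.
Web plate: 14 × 160, A = 2 240 mm², y = 108 mm, Ī = 4 778 667 mm⁴.
Top plate: 130 × 14, A = 1 820 mm², y = 195 mm, Ī = 29726.7 mm⁴.
Hole (subtracted): ⌀10, A = 78.5398 mm², y = 14 mm, Ī = 490.874 mm⁴.
Centroid: ȳ = ΣA·y / ΣA = 77.8164 mm.
Transfer each piece to the horizontal axis through the centroid using Ī + A·d² with d = y − 77.8164:
  bottom plate: d = -63.8164 mm → contributes +18 537 646 mm⁴
  web plate: d = 30.1836 mm → contributes +6 819 417 mm⁴
  top plate: d = 117.184 mm → contributes +25 021 956 mm⁴
  hole: d = -63.8164 mm → contributes −320 347 mm⁴
Total I = 50 058 672 mm⁴.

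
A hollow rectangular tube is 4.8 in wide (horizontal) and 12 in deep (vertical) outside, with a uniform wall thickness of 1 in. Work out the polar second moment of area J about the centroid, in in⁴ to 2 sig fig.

Break the section into simple shapes (no overlaps), measuring from the bottom-left corner of the bounding box.
Outer rectangle: 4.8 × 12, A = 57.6 in², y = 6 in, Ī = 691.2 in⁴.
Inner void (subtracted): 2.8 × 10, A = 28 in², y = 6 in, Ī = 233.3 in⁴.
By symmetry the centroid is at mid-height, ȳ = 6 in.
All pieces are centred on the centroidal x-axis, so I = ΣĪ (holes subtracted) = 457.9 in⁴.
Repeating about the centroidal y-axis gives I_y = 92.3 in⁴.
Polar second moment: J = I_x + I_y = 550.2 in⁴.

J ≈ 550 in⁴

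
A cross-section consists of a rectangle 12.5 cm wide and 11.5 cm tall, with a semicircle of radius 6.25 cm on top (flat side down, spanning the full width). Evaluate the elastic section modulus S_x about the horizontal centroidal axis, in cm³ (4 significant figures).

Split into non-overlapping primitives; take the origin at the lower-left of the bounding box.
Rectangular body: 12.5 × 11.5, A = 143.75 cm², y = 5.75 cm, Ī = 1584.24 cm⁴.
Semicircular cap: semicircle r = 6.25, A = 61.3592 cm², y = 14.1526 cm, Ī = 167.476 cm⁴.
Centroid: ȳ = ΣA·y / ΣA = 8.26367 cm.
Transfer each piece to the horizontal centroidal axis using Ī + A·d² with d = y − 8.26367:
  rectangular body: d = -2.51367 cm → contributes +2492.53 cm⁴
  semicircular cap: d = 5.88892 cm → contributes +2295.37 cm⁴
Total I = 4787.9 cm⁴.
Extreme fibre distance c = 9.48633 cm; S = I/c = 504.716 cm³.

S_x ≈ 504.7 cm³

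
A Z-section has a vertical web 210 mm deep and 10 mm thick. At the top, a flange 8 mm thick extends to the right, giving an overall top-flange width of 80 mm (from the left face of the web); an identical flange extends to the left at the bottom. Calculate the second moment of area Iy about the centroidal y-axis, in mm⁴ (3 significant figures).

Iy ≈ 2.27 × 10⁶ mm⁴

Decompose the section into non-overlapping parts with the origin at the bottom-left of its bounding rectangle.
Web: 10 × 210, A = 2 100 mm², x = 75 mm, Ī = 17 500 mm⁴.
Top flange (beyond web): 70 × 8, A = 560 mm², x = 115 mm, Ī = 228 667 mm⁴.
Bottom flange (beyond web): 70 × 8, A = 560 mm², x = 35 mm, Ī = 228 667 mm⁴.
Centroid: x̄ = ΣA·x / ΣA = 75 mm.
Transfer each piece to the centroidal y-axis using Ī + A·d² with d = x − 75:
  web: d = 0 mm → contributes +17 500 mm⁴
  top flange (beyond web): d = 40 mm → contributes +1 124 667 mm⁴
  bottom flange (beyond web): d = -40 mm → contributes +1 124 667 mm⁴
Total I = 2 266 833 mm⁴.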